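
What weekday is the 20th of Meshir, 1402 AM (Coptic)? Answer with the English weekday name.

Sunday

Equivalently 24 February 1686 Gregorian, JDN 2336914.
2336914 ≡ 6 (mod 7); counting from Monday = 0 gives Sunday.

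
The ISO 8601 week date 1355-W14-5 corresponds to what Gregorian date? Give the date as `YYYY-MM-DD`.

1355-04-04

ISO week 1 of 1355 is the week containing the first Thursday of 1355.
Week 14, day 5 (Friday) lands on 1355-04-04.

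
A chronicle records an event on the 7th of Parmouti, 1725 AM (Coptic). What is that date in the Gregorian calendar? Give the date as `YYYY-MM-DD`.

Julian Day Number of the source date = 2454937.
Converting JDN 2454937 to the Gregorian calendar gives 15 April 2009 CE.

2009-04-15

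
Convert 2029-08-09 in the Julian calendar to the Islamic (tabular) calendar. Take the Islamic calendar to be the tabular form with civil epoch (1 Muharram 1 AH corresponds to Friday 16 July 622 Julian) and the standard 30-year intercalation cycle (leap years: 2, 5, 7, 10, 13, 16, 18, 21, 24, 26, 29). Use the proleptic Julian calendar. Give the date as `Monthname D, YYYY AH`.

Both dates share Julian Day Number 2462371; in the tabular Islamic calendar that is 11 Rabi' al-Thani 1451 AH.

Rabi' al-Thani 11, 1451 AH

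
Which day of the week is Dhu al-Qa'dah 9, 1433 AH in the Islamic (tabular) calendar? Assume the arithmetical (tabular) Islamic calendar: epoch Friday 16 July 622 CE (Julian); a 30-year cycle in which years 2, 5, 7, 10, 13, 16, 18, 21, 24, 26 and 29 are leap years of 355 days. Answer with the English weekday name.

In the Gregorian calendar this is 25 September 2012 (JDN 2456196).
2456196 ≡ 1 (mod 7); counting from Monday = 0 gives Tuesday.

Tuesday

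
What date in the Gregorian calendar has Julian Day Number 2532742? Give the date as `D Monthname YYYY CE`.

Counting from JDN 2299161 = 15 Oct 1582 gives an offset of 233581 days.

24 April 2222 CE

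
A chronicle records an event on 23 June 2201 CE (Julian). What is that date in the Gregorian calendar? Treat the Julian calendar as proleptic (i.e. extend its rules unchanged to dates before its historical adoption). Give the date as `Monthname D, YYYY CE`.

The Julian–Gregorian offset here is 15 days (Julian trailing).
23 June 2201 Julian + 15 days → 8 July 2201 Gregorian.

July 8, 2201 CE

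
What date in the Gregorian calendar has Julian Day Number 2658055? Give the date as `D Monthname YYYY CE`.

Counting from JDN 2299161 = 15 Oct 1582 gives an offset of 358894 days.

28 May 2565 CE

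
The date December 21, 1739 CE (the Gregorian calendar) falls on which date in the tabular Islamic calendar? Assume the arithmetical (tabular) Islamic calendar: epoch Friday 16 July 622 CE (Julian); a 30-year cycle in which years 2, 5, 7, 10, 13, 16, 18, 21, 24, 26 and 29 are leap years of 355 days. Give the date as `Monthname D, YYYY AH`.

Ramadan 20, 1152 AH

Julian Day Number of the source date = 2356571.
Converting JDN 2356571 to the tabular Islamic calendar gives 20 Ramadan 1152 AH.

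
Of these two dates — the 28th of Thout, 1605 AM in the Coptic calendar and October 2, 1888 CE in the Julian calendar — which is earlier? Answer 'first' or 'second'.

first

The two dates have Julian Day Numbers 2410918 and 2410925 respectively.
Since 2410918 < 2410925, the first date comes first.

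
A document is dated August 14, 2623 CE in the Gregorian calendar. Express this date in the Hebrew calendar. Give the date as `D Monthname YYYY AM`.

Julian Day Number of the source date = 2679316.
Converting JDN 2679316 to the Hebrew calendar gives 25 Av 6383 AM.

25 Av 6383 AM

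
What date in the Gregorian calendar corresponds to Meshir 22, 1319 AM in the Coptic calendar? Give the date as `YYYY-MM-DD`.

1603-02-26

Both dates share Julian Day Number 2306600; in the Gregorian calendar that is 26 February 1603 CE.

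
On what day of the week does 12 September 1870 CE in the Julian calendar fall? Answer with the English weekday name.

In the Gregorian calendar this is 24 September 1870 (JDN 2404330).
Since JDN mod 7 = 5 (0 = Monday), the day is Saturday.

Saturday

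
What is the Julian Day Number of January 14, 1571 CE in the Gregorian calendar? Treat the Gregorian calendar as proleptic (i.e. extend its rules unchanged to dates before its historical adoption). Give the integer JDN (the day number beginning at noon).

JDN 2400001 is 17 November 1858 CE (Gregorian), MJD 0; the target day is −105132 days from there, so JDN = 2294869.

2294869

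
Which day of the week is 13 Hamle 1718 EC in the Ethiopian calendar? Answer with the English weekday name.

Equivalently 18 July 1726 Gregorian, JDN 2351667.
Since JDN mod 7 = 3 (0 = Monday), the day is Thursday.

Thursday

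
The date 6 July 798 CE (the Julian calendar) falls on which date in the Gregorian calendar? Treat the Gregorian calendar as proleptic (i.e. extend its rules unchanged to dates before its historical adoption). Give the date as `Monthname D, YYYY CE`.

For dates in this range the Gregorian date is 4 days ahead of the Julian.
6 July 798 Julian + 4 days → 10 July 798 Gregorian.

July 10, 798 CE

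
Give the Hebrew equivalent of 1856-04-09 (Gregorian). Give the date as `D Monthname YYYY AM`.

Julian Day Number of the source date = 2399049.
Converting JDN 2399049 to the Hebrew calendar gives 4 Nisan 5616 AM.

4 Nisan 5616 AM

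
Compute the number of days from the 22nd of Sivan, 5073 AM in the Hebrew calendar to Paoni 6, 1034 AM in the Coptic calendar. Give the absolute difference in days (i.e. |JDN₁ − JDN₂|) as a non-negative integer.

JDN of the first date = 2200799.
JDN of the second date = 2202608.
|2202608 − 2200799| = 1809.

1809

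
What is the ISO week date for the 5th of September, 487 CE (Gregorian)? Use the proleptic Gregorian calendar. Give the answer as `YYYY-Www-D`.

The weekday is Friday (ISO weekday 5).
That Friday belongs to ISO week 36 of ISO year 487.

0487-W36-5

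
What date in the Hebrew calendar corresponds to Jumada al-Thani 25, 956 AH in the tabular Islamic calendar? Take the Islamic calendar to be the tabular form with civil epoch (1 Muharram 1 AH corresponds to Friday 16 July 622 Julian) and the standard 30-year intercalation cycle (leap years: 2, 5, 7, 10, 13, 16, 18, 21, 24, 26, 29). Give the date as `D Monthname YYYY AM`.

25 Tammuz 5309 AM

The source date corresponds to 31 July 1549 in the proleptic Gregorian calendar (JDN 2287032).
That day falls on 25 Tammuz 5309 AM in the Hebrew calendar.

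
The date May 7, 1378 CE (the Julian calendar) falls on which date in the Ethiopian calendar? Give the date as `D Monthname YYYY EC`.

Both dates share Julian Day Number 2224499; in the Ethiopian calendar that is 12 Ginbot 1370 EC.

12 Ginbot 1370 EC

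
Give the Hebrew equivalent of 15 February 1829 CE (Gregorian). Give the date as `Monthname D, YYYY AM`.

Julian Day Number of the source date = 2389134.
Converting JDN 2389134 to the Hebrew calendar gives 12 Adar I 5589 AM.

Adar I 12, 5589 AM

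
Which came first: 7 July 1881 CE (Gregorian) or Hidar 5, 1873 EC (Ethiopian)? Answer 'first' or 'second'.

Converting both to JDN: 2408269 vs 2408033; the smaller is the second.

second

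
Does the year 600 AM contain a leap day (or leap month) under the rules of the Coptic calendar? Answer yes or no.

no

600 mod 4 = 0; in the Coptic calendar a year is leap when year mod 4 = 3, so it is a common year.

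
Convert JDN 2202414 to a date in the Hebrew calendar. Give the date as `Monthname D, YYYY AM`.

The proleptic Gregorian equivalent of JDN 2202414 is 26 November 1317.
In the Hebrew calendar that day is Kislev 13, 5078 AM.

Kislev 13, 5078 AM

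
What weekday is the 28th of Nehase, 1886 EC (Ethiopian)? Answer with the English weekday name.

Sunday

Equivalently 2 September 1894 Gregorian, JDN 2413074.
2413074 ≡ 6 (mod 7); counting from Monday = 0 gives Sunday.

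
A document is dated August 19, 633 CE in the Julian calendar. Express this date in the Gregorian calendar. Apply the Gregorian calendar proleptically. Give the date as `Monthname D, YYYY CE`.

August 22, 633 CE

The Julian–Gregorian offset here is 3 days (Julian trailing).
19 August 633 Julian + 3 days → 22 August 633 Gregorian.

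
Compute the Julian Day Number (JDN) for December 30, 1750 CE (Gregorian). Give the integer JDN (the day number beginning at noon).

JDN 2400001 is 17 November 1858 CE (Gregorian), MJD 0; the target day is −39403 days from there, so JDN = 2360598.

2360598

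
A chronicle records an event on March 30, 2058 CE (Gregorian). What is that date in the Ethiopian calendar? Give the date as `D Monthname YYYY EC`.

21 Megabit 2050 EC

Julian Day Number of the source date = 2472818.
Converting JDN 2472818 to the Ethiopian calendar gives 21 Megabit 2050 EC.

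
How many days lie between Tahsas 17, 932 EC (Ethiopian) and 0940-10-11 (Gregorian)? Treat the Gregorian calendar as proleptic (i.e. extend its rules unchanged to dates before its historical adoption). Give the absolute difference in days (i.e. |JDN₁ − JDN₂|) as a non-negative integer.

First date → JDN 2064375; second date → JDN 2064672.
The interval is |2064375 − 2064672| = 297 days.

297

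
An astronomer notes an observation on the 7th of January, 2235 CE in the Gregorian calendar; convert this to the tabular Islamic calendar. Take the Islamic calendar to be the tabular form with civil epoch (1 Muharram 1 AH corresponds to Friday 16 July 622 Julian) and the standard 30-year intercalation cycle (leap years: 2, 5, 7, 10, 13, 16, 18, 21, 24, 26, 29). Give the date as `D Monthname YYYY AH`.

16 Dhu al-Hijjah 1662 AH

Both dates share Julian Day Number 2537383; in the tabular Islamic calendar that is 16 Dhu al-Hijjah 1662 AH.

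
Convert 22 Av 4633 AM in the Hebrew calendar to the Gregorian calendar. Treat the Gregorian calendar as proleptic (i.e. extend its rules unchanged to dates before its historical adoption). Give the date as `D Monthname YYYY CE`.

Both dates share Julian Day Number 2040122; in the Gregorian calendar that is 24 July 873 CE.

24 July 873 CE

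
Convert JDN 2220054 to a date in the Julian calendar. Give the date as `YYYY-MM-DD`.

1366-03-06

The proleptic Gregorian equivalent of JDN 2220054 is 14 March 1366.
In the Julian calendar that day is 1366-03-06.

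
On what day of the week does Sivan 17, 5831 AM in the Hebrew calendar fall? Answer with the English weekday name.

Sunday

In the Gregorian calendar this is 14 June 2071 (JDN 2477642).
2477642 ≡ 6 (mod 7); counting from Monday = 0 gives Sunday.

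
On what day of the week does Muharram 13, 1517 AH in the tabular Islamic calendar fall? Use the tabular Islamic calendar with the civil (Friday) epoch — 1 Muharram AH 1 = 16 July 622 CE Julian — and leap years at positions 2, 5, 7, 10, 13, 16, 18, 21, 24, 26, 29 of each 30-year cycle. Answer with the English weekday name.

Monday

This is JDN 2485672 (8 June 2093 Gregorian).
2485672 ≡ 0 (mod 7); counting from Monday = 0 gives Monday.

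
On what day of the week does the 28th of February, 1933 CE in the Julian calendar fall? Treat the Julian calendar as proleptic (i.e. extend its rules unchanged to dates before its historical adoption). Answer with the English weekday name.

This is JDN 2427145 (13 March 1933 Gregorian).
JDN 2427145 mod 7 = 0, and JDN 0 was a Monday, so this is a Monday.

Monday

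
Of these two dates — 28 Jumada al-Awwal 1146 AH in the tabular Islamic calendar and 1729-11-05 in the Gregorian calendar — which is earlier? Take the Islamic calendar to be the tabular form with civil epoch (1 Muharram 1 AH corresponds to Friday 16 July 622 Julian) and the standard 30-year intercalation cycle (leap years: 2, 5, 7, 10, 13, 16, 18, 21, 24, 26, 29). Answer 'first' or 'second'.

First date → JDN 2354335; second date → JDN 2352873.
JDN 2352873 < JDN 2354335, so the second date is earlier.

second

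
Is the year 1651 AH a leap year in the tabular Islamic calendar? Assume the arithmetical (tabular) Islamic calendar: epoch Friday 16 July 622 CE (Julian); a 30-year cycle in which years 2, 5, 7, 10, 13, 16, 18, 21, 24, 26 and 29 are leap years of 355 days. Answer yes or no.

Year 1651 AH is year 1 of its 30-year cycle; leap positions are 2, 5, 7, 10, 13, 16, 18, 21, 24, 26, 29, so it is a common year (354 days).

no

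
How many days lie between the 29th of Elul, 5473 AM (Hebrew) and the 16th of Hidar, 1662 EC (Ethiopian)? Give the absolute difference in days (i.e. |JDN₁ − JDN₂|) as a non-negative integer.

16007

JDN of the first date = 2346983.
JDN of the second date = 2330976.
|2330976 − 2346983| = 16007.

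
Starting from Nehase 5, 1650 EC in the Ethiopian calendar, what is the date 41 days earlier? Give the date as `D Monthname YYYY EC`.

The starting date is JDN 2326852; 2326852 − 41 = 2326811.
JDN 2326811 corresponds to 24 Sene 1650 EC.

24 Sene 1650 EC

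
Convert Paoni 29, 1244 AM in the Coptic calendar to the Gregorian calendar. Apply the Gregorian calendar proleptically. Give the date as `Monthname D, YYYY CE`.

July 3, 1528 CE

Both dates share Julian Day Number 2279334; in the Gregorian calendar that is 3 July 1528 CE.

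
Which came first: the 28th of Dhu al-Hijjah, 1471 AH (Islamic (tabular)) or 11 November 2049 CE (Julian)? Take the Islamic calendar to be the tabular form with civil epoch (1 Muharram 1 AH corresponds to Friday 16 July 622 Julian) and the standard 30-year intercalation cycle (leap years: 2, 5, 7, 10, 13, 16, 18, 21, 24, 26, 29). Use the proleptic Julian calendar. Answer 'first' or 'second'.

Converting both to JDN: 2469711 vs 2469770; the smaller is the first.

first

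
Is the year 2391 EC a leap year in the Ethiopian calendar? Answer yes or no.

2391 mod 4 = 3; in the Ethiopian calendar a year is leap when year mod 4 = 3, so it is a leap year.

yes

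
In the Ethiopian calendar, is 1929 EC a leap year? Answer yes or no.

no

1929 mod 4 = 1; in the Ethiopian calendar a year is leap when year mod 4 = 3, so it is a common year.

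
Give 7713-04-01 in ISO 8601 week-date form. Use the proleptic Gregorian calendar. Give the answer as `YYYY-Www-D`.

7713-W13-6

The weekday is Saturday (ISO weekday 6).
That Saturday belongs to ISO week 13 of ISO year 7713.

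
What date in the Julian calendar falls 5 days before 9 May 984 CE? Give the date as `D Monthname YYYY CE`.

4 May 984 CE

JDN of 9 May 984 CE = 2080593.
2080593 − 5 = 2080588.
JDN 2080588 in the Julian calendar is 4 May 984 CE.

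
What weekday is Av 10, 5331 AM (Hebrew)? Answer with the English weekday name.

Wednesday

This is JDN 2295078 (11 August 1571 Gregorian).
2295078 ≡ 2 (mod 7); counting from Monday = 0 gives Wednesday.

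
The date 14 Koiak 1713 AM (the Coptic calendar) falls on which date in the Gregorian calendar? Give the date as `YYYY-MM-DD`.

Both dates share Julian Day Number 2450441; in the Gregorian calendar that is 23 December 1996 CE.

1996-12-23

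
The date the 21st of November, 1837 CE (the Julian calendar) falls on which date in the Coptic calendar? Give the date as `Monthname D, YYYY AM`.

Hathor 25, 1554 AM

The source date corresponds to 3 December 1837 in the Gregorian calendar (JDN 2392347).
That day falls on 25 Hathor 1554 AM in the Coptic calendar.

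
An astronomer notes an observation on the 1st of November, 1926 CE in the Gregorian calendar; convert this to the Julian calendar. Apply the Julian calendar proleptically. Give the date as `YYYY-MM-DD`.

1926-10-19

For dates in this range the Gregorian date is 13 days ahead of the Julian.
1 November 1926 Gregorian − 13 days → 19 October 1926 Julian.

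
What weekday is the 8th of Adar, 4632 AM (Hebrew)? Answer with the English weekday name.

Friday

In the proleptic Gregorian calendar this is 26 February 872 (JDN 2039608).
JDN 2039608 mod 7 = 4, and JDN 0 was a Monday, so this is a Friday.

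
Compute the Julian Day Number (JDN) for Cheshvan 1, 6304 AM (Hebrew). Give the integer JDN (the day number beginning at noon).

Equivalently 30 October 2543 (Gregorian).
JDN 2451545 is 1 January 2000 CE (Gregorian); the target day is +198629 days from there, so JDN = 2650174.

2650174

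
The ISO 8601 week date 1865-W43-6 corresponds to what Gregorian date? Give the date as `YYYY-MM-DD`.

1865-10-28

ISO week 1 of 1865 is the week containing the first Thursday of 1865.
Week 43, day 6 (Saturday) lands on 1865-10-28.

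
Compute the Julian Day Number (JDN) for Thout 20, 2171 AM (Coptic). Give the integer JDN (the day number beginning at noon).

Equivalently 3 October 2454 (Gregorian).
JDN 2451545 is 1 January 2000 CE (Gregorian); the target day is +166096 days from there, so JDN = 2617641.

2617641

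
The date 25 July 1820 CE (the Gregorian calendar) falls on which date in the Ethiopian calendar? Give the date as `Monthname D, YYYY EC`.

Hamle 19, 1812 EC

Both dates share Julian Day Number 2386007; in the Ethiopian calendar that is 19 Hamle 1812 EC.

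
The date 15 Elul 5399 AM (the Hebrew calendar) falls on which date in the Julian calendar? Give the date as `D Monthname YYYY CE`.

Both dates share Julian Day Number 2319949; in the Julian calendar that is 4 September 1639 CE.

4 September 1639 CE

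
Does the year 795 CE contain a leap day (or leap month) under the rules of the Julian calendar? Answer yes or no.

795 mod 4 = 3, so it is a common year in the Julian calendar.

no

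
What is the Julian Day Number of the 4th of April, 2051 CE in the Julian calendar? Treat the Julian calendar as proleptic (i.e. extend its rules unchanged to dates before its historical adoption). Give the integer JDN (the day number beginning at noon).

Equivalently 17 April 2051 (Gregorian).
JDN 2299161 is 15 October 1582 CE (Gregorian); the target day is +171118 days from there, so JDN = 2470279.

2470279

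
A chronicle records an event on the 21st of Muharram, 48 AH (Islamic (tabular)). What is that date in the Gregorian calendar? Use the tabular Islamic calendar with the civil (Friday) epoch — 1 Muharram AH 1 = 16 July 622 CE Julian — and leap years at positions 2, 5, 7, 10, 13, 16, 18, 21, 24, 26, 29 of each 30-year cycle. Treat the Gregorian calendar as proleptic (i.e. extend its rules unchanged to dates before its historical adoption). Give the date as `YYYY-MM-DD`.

Julian Day Number of the source date = 1965115.
Converting JDN 1965115 to the Gregorian calendar gives 14 March 668 CE.

0668-03-14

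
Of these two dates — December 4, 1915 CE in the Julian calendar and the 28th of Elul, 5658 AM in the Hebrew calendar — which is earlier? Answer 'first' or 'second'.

The two dates have Julian Day Numbers 2420849 and 2414548 respectively.
Since 2414548 < 2420849, the second date comes first.

second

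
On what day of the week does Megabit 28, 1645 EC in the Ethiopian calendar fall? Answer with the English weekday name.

Thursday

In the Gregorian calendar this is 3 April 1653 (JDN 2324899).
JDN 2324899 mod 7 = 3, and JDN 0 was a Monday, so this is a Thursday.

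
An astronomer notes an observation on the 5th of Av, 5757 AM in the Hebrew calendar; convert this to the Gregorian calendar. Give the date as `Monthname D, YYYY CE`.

Both dates share Julian Day Number 2450669; in the Gregorian calendar that is 8 August 1997 CE.

August 8, 1997 CE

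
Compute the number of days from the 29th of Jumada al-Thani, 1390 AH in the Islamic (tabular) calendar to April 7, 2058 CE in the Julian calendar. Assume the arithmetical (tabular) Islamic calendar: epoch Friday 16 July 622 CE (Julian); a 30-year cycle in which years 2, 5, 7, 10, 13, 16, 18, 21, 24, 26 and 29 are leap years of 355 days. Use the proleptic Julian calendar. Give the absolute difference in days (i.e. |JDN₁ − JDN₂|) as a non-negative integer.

JDN of the first date = 2440831.
JDN of the second date = 2472839.
|2472839 − 2440831| = 32008.

32008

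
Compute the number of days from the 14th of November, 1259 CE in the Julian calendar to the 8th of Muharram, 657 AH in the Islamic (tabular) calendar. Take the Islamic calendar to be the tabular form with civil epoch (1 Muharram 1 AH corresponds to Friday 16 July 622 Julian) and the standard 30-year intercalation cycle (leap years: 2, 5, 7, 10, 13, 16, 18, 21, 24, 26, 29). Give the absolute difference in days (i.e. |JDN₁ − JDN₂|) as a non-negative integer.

JDN of the first date = 2181225.
JDN of the second date = 2180912.
|2180912 − 2181225| = 313.

313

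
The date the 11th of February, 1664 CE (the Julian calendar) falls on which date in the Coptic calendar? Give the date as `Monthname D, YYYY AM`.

Meshir 16, 1380 AM

Julian Day Number of the source date = 2328875.
Converting JDN 2328875 to the Coptic calendar gives 16 Meshir 1380 AM.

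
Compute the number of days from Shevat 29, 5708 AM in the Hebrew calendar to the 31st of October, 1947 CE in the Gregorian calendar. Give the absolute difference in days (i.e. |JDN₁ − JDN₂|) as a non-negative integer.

101

JDN of the first date = 2432591.
JDN of the second date = 2432490.
|2432490 − 2432591| = 101.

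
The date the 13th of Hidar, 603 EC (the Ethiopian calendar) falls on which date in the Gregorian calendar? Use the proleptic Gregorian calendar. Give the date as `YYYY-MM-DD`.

Both dates share Julian Day Number 1944173; in the Gregorian calendar that is 12 November 610 CE.

0610-11-12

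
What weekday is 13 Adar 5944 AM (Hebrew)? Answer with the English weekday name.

Equivalently 25 February 2184 Gregorian, JDN 2518805.
JDN 2518805 mod 7 = 2, and JDN 0 was a Monday, so this is a Wednesday.

Wednesday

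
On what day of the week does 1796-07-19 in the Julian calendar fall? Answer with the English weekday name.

Saturday

This is JDN 2377247 (30 July 1796 Gregorian).
2377247 ≡ 5 (mod 7); counting from Monday = 0 gives Saturday.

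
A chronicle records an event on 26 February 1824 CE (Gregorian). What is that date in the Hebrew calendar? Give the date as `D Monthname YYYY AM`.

Julian Day Number of the source date = 2387318.
Converting JDN 2387318 to the Hebrew calendar gives 27 Adar I 5584 AM.

27 Adar I 5584 AM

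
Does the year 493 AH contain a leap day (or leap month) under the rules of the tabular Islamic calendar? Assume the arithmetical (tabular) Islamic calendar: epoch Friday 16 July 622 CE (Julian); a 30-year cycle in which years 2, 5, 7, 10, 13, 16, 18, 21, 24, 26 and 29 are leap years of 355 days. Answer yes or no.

yes

Year 493 AH is year 13 of its 30-year cycle; leap positions are 2, 5, 7, 10, 13, 16, 18, 21, 24, 26, 29, so it is a leap year (355 days).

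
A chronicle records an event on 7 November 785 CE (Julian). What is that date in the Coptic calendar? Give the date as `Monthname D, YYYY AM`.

Hathor 11, 502 AM

Julian Day Number of the source date = 2008090.
Converting JDN 2008090 to the Coptic calendar gives 11 Hathor 502 AM.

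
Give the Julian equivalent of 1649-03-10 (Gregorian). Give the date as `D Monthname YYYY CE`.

For dates in this range the Gregorian date is 10 days ahead of the Julian.
10 March 1649 Gregorian − 10 days → 28 February 1649 Julian.

28 February 1649 CE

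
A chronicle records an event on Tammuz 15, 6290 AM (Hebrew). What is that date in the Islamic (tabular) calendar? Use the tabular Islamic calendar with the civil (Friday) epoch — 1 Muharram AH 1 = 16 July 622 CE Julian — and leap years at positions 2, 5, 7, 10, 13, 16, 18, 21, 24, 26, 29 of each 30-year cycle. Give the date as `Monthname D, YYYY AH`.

Both dates share Julian Day Number 2645317; in the tabular Islamic calendar that is 16 Rajab 1967 AH.

Rajab 16, 1967 AH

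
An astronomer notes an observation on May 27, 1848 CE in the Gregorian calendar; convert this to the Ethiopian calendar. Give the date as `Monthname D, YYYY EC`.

Ginbot 20, 1840 EC

Both dates share Julian Day Number 2396175; in the Ethiopian calendar that is 20 Ginbot 1840 EC.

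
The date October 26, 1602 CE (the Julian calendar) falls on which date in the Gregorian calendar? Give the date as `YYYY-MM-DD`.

The Julian–Gregorian offset here is 10 days (Julian trailing).
26 October 1602 Julian + 10 days → 5 November 1602 Gregorian.

1602-11-05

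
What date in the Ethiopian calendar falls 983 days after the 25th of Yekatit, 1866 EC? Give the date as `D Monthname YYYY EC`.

Counting 983 days forward from JDN 2405586 reaches JDN 2406569, which is 2 Hidar 1869 EC.

2 Hidar 1869 EC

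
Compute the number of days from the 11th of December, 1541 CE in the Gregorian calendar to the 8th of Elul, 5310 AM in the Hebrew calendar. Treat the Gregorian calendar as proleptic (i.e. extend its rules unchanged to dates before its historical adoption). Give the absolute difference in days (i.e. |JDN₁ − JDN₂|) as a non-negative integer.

JDN of the first date = 2284243.
JDN of the second date = 2287427.
|2287427 − 2284243| = 3184.

3184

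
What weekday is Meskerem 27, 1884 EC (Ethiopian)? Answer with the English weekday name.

In the Gregorian calendar this is 7 October 1891 (JDN 2412013).
Since JDN mod 7 = 2 (0 = Monday), the day is Wednesday.

Wednesday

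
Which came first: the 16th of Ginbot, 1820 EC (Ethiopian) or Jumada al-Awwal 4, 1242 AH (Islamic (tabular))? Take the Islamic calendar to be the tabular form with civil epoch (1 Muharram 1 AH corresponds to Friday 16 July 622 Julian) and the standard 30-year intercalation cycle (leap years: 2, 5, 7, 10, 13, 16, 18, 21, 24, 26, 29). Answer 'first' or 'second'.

second

The two dates have Julian Day Numbers 2388866 and 2388330 respectively.
Since 2388330 < 2388866, the second date comes first.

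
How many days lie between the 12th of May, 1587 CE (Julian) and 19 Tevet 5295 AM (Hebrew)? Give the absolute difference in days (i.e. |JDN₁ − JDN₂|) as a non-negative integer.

First date → JDN 2300841; second date → JDN 2281711.
The interval is |2300841 − 2281711| = 19130 days.

19130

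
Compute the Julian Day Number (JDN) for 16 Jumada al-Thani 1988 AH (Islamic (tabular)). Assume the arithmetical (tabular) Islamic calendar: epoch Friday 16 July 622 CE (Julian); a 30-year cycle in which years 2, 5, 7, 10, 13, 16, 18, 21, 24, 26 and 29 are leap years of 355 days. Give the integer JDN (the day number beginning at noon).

In the Gregorian calendar the same day is 29 October 2550.
JDN 2299161 is 15 October 1582 CE (Gregorian); the target day is +353569 days from there, so JDN = 2652730.

2652730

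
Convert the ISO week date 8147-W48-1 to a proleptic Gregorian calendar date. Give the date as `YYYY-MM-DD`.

8147-11-27

ISO week 1 of 8147 is the week containing the first Thursday of 8147.
Week 48, day 1 (Monday) lands on 8147-11-27.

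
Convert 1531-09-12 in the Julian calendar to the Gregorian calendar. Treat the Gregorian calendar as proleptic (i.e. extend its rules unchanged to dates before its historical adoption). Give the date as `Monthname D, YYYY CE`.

September 22, 1531 CE

For dates in this range the Gregorian date is 10 days ahead of the Julian.
12 September 1531 Julian + 10 days → 22 September 1531 Gregorian.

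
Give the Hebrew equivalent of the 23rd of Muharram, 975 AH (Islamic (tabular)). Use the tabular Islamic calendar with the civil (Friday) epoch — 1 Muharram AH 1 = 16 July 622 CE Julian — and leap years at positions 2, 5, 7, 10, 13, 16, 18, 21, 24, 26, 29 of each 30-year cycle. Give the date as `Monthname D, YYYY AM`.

Julian Day Number of the source date = 2293615.
Converting JDN 2293615 to the Hebrew calendar gives 24 Av 5327 AM.

Av 24, 5327 AM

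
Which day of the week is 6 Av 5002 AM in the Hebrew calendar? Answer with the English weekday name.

Saturday

Equivalently 12 July 1242 Gregorian, JDN 2174884.
2174884 ≡ 5 (mod 7); counting from Monday = 0 gives Saturday.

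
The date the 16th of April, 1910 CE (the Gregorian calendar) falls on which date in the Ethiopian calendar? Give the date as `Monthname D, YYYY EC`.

Miyazya 8, 1902 EC

Julian Day Number of the source date = 2418778.
Converting JDN 2418778 to the Ethiopian calendar gives 8 Miyazya 1902 EC.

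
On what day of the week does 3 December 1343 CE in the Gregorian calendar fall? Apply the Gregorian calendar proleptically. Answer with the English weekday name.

Tuesday

Since JDN mod 7 = 1 (0 = Monday), the day is Tuesday.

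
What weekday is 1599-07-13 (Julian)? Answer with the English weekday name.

Equivalently 23 July 1599 Gregorian, JDN 2305286.
JDN 2305286 mod 7 = 4, and JDN 0 was a Monday, so this is a Friday.

Friday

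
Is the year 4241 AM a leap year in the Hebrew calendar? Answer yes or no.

no

Hebrew year 4241 is year 4 of its 19-year Metonic cycle; leap years are at positions 3, 6, 8, 11, 14, 17, 19, so it is a common year (12 months).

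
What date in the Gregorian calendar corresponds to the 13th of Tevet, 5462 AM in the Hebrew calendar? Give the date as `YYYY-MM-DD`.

Both dates share Julian Day Number 2342715; in the Gregorian calendar that is 13 January 1702 CE.

1702-01-13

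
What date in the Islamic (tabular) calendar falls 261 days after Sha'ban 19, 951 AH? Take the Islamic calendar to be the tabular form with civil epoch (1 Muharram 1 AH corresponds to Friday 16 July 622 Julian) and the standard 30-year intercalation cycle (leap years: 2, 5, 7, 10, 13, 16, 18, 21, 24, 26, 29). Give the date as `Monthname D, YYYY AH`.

The starting date is JDN 2285313; 2285313 + 261 = 2285574.
JDN 2285574 corresponds to Jumada al-Awwal 14, 952 AH.

Jumada al-Awwal 14, 952 AH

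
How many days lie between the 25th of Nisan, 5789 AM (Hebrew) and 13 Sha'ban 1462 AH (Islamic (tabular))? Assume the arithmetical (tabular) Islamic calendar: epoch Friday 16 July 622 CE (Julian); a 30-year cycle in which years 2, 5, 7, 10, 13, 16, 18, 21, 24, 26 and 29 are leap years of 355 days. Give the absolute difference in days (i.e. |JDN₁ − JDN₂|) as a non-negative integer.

4152

JDN of the first date = 2462237.
JDN of the second date = 2466389.
|2466389 − 2462237| = 4152.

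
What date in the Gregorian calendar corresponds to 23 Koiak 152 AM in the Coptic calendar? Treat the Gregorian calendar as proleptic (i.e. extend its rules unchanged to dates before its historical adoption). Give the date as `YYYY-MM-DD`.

0435-12-21

Julian Day Number of the source date = 1880295.
Converting JDN 1880295 to the Gregorian calendar gives 21 December 435 CE.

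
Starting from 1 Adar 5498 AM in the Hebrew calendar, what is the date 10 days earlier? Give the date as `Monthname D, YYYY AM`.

The starting date is JDN 2355903; 2355903 − 10 = 2355893.
JDN 2355893 corresponds to Shevat 21, 5498 AM.

Shevat 21, 5498 AM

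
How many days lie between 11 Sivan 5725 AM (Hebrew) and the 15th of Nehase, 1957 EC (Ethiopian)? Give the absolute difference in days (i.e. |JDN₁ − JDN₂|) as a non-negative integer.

71

JDN of the first date = 2438923.
JDN of the second date = 2438994.
|2438994 − 2438923| = 71.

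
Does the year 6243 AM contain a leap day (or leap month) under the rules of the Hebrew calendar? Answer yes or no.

Hebrew year 6243 is year 11 of its 19-year Metonic cycle; leap years are at positions 3, 6, 8, 11, 14, 17, 19, so it is a leap year (13 months).

yes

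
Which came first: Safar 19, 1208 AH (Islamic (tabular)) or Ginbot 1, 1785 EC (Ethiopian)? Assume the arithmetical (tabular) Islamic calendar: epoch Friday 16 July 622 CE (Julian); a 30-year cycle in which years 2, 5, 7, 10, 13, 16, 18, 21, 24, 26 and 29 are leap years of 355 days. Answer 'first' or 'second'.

second

Converting both to JDN: 2376209 vs 2376067; the smaller is the second.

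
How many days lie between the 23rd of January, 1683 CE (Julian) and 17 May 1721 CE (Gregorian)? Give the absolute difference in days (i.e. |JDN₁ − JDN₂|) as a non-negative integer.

13983

JDN of the first date = 2335796.
JDN of the second date = 2349779.
|2349779 − 2335796| = 13983.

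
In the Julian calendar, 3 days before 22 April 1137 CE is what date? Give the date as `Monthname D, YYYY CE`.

Counting 3 days back from JDN 2136459 reaches JDN 2136456, which is April 19, 1137 CE.

April 19, 1137 CE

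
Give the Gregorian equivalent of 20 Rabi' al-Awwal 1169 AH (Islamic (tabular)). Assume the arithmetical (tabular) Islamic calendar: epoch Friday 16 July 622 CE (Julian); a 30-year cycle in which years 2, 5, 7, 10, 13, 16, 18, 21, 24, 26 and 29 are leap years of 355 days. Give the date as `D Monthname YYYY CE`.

24 December 1755 CE

Julian Day Number of the source date = 2362418.
Converting JDN 2362418 to the Gregorian calendar gives 24 December 1755 CE.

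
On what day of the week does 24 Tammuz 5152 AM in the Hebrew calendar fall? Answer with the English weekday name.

In the proleptic Gregorian calendar this is 24 July 1392 (JDN 2229683).
JDN 2229683 mod 7 = 1, and JDN 0 was a Monday, so this is a Tuesday.

Tuesday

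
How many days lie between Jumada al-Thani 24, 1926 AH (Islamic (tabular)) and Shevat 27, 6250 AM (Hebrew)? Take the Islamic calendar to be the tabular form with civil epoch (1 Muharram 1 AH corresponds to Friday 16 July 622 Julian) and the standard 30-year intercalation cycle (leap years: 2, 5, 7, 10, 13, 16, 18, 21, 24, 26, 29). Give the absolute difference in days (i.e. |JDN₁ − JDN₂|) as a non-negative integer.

204

First date → JDN 2630767; second date → JDN 2630563.
The interval is |2630767 − 2630563| = 204 days.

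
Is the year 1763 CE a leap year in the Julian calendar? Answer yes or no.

1763 mod 4 = 3, so it is a common year in the Julian calendar.

no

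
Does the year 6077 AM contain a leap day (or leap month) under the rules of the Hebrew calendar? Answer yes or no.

Hebrew year 6077 is year 16 of its 19-year Metonic cycle; leap years are at positions 3, 6, 8, 11, 14, 17, 19, so it is a common year (12 months).

no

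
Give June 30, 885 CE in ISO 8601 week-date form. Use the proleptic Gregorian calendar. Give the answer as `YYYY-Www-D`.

The weekday is Saturday (ISO weekday 6).
That Saturday belongs to ISO week 26 of ISO year 885.

0885-W26-6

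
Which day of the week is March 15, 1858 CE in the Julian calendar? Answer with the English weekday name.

Equivalently 27 March 1858 Gregorian, JDN 2399766.
Since JDN mod 7 = 5 (0 = Monday), the day is Saturday.

Saturday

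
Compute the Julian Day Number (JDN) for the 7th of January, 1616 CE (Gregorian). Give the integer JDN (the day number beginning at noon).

JDN 2299161 is 15 October 1582 CE (Gregorian); the target day is +12137 days from there, so JDN = 2311298.

2311298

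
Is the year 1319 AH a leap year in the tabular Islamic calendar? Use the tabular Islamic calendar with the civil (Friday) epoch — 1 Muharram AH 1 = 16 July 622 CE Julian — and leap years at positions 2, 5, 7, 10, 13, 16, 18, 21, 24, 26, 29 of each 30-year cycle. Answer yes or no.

yes

Year 1319 AH is year 29 of its 30-year cycle; leap positions are 2, 5, 7, 10, 13, 16, 18, 21, 24, 26, 29, so it is a leap year (355 days).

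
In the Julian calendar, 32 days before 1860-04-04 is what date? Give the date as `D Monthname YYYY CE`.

Counting 32 days back from JDN 2400517 reaches JDN 2400485, which is 3 March 1860 CE.

3 March 1860 CE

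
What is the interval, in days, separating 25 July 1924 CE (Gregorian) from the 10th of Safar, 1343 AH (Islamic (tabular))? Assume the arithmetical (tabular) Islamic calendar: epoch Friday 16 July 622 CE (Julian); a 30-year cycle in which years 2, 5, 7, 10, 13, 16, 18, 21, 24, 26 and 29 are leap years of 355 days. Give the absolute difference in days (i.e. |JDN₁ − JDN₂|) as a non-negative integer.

47

First date → JDN 2423992; second date → JDN 2424039.
The interval is |2423992 − 2424039| = 47 days.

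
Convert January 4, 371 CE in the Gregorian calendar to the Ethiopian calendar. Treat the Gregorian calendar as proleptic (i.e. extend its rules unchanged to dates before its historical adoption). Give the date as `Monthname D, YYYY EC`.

Tir 8, 363 EC

Julian Day Number of the source date = 1856568.
Converting JDN 1856568 to the Ethiopian calendar gives 8 Tir 363 EC.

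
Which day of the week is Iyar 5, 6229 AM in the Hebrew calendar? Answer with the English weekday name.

Wednesday

Equivalently 17 April 2469 Gregorian, JDN 2622951.
JDN 2622951 mod 7 = 2, and JDN 0 was a Monday, so this is a Wednesday.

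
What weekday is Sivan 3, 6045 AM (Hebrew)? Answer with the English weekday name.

Sunday

Equivalently 7 June 2285 Gregorian, JDN 2555797.
JDN 2555797 mod 7 = 6, and JDN 0 was a Monday, so this is a Sunday.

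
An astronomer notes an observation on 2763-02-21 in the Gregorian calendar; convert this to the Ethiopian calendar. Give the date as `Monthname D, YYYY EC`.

Both dates share Julian Day Number 2730276; in the Ethiopian calendar that is 8 Yekatit 2755 EC.

Yekatit 8, 2755 EC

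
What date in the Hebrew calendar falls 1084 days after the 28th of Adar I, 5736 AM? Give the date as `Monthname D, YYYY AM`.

Shevat 20, 5739 AM

The starting date is JDN 2442838; 2442838 + 1084 = 2443922.
JDN 2443922 corresponds to Shevat 20, 5739 AM.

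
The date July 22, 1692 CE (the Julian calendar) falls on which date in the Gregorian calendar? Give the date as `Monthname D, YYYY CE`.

For dates in this range the Gregorian date is 10 days ahead of the Julian.
22 July 1692 Julian + 10 days → 1 August 1692 Gregorian.

August 1, 1692 CE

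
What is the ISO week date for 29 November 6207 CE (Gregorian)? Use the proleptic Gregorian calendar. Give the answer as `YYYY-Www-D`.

The weekday is Sunday (ISO weekday 7).
That Sunday belongs to ISO week 48 of ISO year 6207.

6207-W48-7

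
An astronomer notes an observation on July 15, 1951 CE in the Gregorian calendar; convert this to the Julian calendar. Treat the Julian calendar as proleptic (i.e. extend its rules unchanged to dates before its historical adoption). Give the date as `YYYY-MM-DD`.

1951-07-02

For dates in this range the Gregorian date is 13 days ahead of the Julian.
15 July 1951 Gregorian − 13 days → 2 July 1951 Julian.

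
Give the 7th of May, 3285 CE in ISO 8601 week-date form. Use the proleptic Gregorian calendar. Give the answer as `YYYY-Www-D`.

The weekday is Monday (ISO weekday 1).
That Monday belongs to ISO week 19 of ISO year 3285.

3285-W19-1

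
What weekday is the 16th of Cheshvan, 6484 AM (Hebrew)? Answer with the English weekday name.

This is JDN 2715924 (6 November 2723 Gregorian).
2715924 ≡ 1 (mod 7); counting from Monday = 0 gives Tuesday.

Tuesday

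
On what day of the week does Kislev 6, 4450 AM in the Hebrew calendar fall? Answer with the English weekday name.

Wednesday

Equivalently 27 November 689 Gregorian, JDN 1973043.
1973043 ≡ 2 (mod 7); counting from Monday = 0 gives Wednesday.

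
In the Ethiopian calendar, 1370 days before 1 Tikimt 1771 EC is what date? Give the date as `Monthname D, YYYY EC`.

Tir 2, 1767 EC

Counting 1370 days back from JDN 2370743 reaches JDN 2369373, which is Tir 2, 1767 EC.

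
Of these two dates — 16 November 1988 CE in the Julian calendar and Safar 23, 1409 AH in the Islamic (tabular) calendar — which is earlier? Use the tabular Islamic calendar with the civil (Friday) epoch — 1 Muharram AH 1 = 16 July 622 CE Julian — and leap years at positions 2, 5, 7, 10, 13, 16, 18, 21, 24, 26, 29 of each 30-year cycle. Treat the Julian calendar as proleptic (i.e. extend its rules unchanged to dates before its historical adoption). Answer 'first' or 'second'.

second

Converting both to JDN: 2447495 vs 2447440; the smaller is the second.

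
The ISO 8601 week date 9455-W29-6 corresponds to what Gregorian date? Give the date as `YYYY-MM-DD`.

9455-07-21

ISO week 1 of 9455 is the week containing the first Thursday of 9455.
Week 29, day 6 (Saturday) lands on 9455-07-21.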